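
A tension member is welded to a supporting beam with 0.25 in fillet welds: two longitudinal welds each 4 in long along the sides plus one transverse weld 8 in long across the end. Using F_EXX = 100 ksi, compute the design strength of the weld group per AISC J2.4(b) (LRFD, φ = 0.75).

φR_n ≈ 150 kips

t_e = 0.707 × 0.25 = 0.1767 in.
R_nwl = 0.6 × 100 × 0.1767 × 8 = 84.84 kips (longitudinal, 2 welds).
R_nwt = 0.6 × 100 × 0.1767 × 8 = 84.84 kips (transverse, base value).
(i) R_nwl + R_nwt = 169.7 kips; (ii) 0.85 R_nwl + 1.5 R_nwt = 199.4 kips.
R_n = max = 199.4 kips [governs: (ii)]; φR_n = 149.5 kips.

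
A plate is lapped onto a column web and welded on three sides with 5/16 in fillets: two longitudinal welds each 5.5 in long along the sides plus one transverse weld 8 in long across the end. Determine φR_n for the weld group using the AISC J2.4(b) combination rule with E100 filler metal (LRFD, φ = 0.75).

φR_n ≈ 212 kip

E100XX → F_EXX = 100 ksi.
t_e = 0.707 × 0.3125 = 0.2209 in.
R_nwl = 0.6 × 100 × 0.2209 × 11 = 145.8 kip (longitudinal, 2 welds).
R_nwt = 0.6 × 100 × 0.2209 × 8 = 106 kip (transverse, base value).
(i) R_nwl + R_nwt = 251.9 kip; (ii) 0.85 R_nwl + 1.5 R_nwt = 283 kip.
R_n = max = 283 kip [governs: (ii)]; φR_n = 212.3 kip.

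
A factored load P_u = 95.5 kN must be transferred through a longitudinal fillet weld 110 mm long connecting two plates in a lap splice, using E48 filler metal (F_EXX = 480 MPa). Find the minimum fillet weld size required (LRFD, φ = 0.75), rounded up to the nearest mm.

w = 6 mm

Total weld length L = 110 mm.
Required throat t_e = P_u / (φ × 0.6 F_EXX × L) = 95.5 / (0.75 × 0.6 × 480 × 110 × 10⁻³) = 4.019 mm.
Required leg w = t_e / 0.707 = 5.685 mm → use 6 mm.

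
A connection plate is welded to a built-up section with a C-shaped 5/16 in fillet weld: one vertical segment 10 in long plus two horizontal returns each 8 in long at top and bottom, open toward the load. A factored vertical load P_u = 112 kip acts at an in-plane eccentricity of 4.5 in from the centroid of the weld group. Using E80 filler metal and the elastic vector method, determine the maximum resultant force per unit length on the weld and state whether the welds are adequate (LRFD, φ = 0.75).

f_max ≈ 9.29 kip/in; NOT adequate

E80XX → F_EXX = 80 ksi.
Total weld length L_w = 26 in. Treat welds as unit-width lines.
Centroid: x̄ = 2×8×4 / 26 = 2.462 in from the vertical weld.
Polar moment about centroid: J = I_x + I_y = [10³/12 + 2×8×5²] + [10×2.462² + 2(8³/12 + 8×1.538²)] = 667.1 in³.
Direct shear f_v = P/L_w = 112 / 26 = 4.308 kip/in (vertical).
Torsion M = P·e = 112 × 4.5 = 504 kip·in.
Critical point at (x, y) = (5.538, 5) from centroid. f_tx = M·y/J = 3.777 kip/in; f_ty = M·x/J = 4.184 kip/in.
Resultant f_max = √[f_tx² + (f_v + f_ty)²] = √[3.777² + (4.308 + 4.184)²] = 9.294 kip/in.
Capacity per unit length: φr_n = 0.75 × 0.6 × 80 × (0.707 × 0.3125) = 7.954 kip/in.
9.294 > 7.954 → NOT adequate.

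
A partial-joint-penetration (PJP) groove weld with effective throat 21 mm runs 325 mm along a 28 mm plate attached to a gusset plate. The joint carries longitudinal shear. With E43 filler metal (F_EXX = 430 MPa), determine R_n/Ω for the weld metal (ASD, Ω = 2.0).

R_n/Ω ≈ 880 kN

Effective throat (given) t_e = 21 mm.
A_we = 21 × 325 = 6825 mm².
F_nw = 0.6 F_EXX = 258 MPa.
R_n/Ω = (258 × 6825) / 2.0 × 10⁻³ = 880.4 kN.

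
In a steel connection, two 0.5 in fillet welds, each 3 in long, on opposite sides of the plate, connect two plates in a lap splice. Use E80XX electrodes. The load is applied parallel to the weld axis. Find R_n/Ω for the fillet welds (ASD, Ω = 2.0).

E80XX → F_EXX = 80 ksi.
Effective throat t_e = 0.707 × 0.5 = 0.3535 in.
Total length L = 6 in; A_we = 0.3535 × 6 = 2.121 in².
F_nw = 0.6 F_EXX = 0.6 × 80 = 48 ksi.
R_n = 48 × 2.121 = 101.8 kip; R_n/Ω = 101.8/2.0 = 50.9 kip.

R_n/Ω ≈ 50.9 kip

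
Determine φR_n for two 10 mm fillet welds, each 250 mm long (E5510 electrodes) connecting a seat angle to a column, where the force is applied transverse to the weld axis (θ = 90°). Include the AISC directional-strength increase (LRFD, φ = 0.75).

φR_n ≈ 1310 kN

E55XX → F_EXX = 550 MPa.
t_e = 0.707 × 10 = 7.07 mm; A_we = 7.07 × 500 = 3535 mm².
Directional factor: 1.0 + 0.5 sin^1.5(90°) = 1.5.
F_nw = 0.6 × 550 × 1.5 = 495 MPa.
φR_n = 0.75 × 495 × 3535 × 10⁻³ = 1312 kN.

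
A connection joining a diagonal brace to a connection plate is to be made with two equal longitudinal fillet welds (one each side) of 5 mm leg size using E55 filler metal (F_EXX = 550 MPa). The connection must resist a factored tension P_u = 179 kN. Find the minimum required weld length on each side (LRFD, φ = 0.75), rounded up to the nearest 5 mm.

Throat t_e = 0.707 × 5 = 3.535 mm.
φr_n = 0.75 × 0.6 × 550 × 3.535 × 10⁻³ = 0.8749 kN/mm.
L_req = P_u / φr_n = 179 / 0.8749 = 204.6 mm total.
Per side: 204.6 / 2 = 102.3 mm.
Round up → use L = 105 mm on each side.

L = 105 mm on each side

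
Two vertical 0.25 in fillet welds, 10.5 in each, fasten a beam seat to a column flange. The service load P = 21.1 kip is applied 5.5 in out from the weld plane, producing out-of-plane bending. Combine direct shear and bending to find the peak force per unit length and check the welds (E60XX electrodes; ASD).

E60XX → F_EXX = 60 ksi.
L_w = 2 × 10.5 = 21 in; section modulus (unit throat) S = 2 × L²/6 = 36.75 in².
Direct shear f_v = P/L_w = 21.1/21 = 1.005 kip/in.
Moment M = P × e = 21.1 × 5.5 = 116.05 kip·in; bending f_b = M/S = 3.158 kip/in.
f_max = √(f_v² + f_b²) = √(1.005² + 3.158²) = 3.314 kip/in.
r_n/Ω = (1/2.0) × 0.6 × 60 × (0.707 × 0.25) = 3.181 kip/in → NOT adequate.

f_max ≈ 3.31 kip/in; NOT adequate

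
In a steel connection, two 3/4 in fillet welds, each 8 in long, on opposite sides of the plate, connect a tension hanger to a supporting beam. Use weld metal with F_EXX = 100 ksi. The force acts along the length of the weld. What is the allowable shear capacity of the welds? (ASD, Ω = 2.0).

R_n/Ω ≈ 255 kips

Effective throat t_e = 0.707 × 0.75 = 0.5302 in.
Total length L = 16 in; A_we = 0.5302 × 16 = 8.484 in².
F_nw = 0.6 F_EXX = 0.6 × 100 = 60 ksi.
R_n = 60 × 8.484 = 509 kips; R_n/Ω = 509/2.0 = 254.5 kips.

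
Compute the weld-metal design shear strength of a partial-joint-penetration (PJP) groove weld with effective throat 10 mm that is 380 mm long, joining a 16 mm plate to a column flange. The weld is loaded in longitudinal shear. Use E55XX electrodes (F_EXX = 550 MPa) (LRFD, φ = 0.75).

φR_n ≈ 940 kN

Effective throat (given) t_e = 10 mm.
A_we = 10 × 380 = 3800 mm².
F_nw = 0.6 F_EXX = 330 MPa.
φR_n = 0.75 × 330 × 3800 × 10⁻³ = 940.5 kN.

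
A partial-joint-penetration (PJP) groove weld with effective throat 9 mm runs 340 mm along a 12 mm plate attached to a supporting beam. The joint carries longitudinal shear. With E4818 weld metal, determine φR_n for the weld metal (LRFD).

φR_n ≈ 661 kN

E48XX → F_EXX = 480 MPa.
Effective throat (given) t_e = 9 mm.
A_we = 9 × 340 = 3060 mm².
F_nw = 0.6 F_EXX = 288 MPa.
φR_n = 0.75 × 288 × 3060 × 10⁻³ = 661 kN.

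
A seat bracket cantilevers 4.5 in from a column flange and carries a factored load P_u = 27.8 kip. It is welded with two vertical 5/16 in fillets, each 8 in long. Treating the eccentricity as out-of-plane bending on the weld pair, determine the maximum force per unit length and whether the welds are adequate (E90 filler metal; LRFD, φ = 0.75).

f_max ≈ 6.12 kip/in; adequate

E90XX → F_EXX = 90 ksi.
L_w = 2 × 8 = 16 in; section modulus (unit throat) S = 2 × L²/6 = 21.33 in².
Direct shear f_v = P/L_w = 27.8/16 = 1.738 kip/in.
Moment M = P × e = 27.8 × 4.5 = 125.1 kip·in; bending f_b = M/S = 5.864 kip/in.
f_max = √(f_v² + f_b²) = √(1.738² + 5.864²) = 6.116 kip/in.
φr_n = 0.75 × 0.6 × 90 × (0.707 × 0.3125) = 8.948 kip/in → adequate.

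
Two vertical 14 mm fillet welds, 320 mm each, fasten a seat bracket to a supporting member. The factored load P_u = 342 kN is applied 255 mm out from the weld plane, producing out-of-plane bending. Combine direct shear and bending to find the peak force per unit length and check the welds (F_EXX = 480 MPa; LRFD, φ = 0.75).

L_w = 2 × 320 = 640 mm; section modulus (unit throat) S = 2 × L²/6 = 34130 mm².
Direct shear f_v = P/L_w = 342×10³/640 = 534.4 N/mm.
Moment M = P × e = 342×10³ × 255 = 87210000 N·mm; bending f_b = M/S = 2555 N/mm.
f_max = √(f_v² + f_b²) = √(534.4² + 2555²) = 2610 N/mm.
φr_n = 0.75 × 0.6 × 480 × (0.707 × 14) = 2138 N/mm → NOT adequate.

f_max ≈ 2610 N/mm; NOT adequate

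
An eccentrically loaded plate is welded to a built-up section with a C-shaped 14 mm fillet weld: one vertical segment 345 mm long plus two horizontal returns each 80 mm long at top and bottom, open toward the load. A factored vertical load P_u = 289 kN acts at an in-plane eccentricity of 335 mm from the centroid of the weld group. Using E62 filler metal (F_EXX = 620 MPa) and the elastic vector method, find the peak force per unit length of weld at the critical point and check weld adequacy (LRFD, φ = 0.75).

f_max ≈ 2390 N/mm; adequate

Total weld length L_w = 505 mm. Treat welds as unit-width lines.
Centroid: x̄ = 2×80×40 / 505 = 12.67 mm from the vertical weld.
Polar moment about centroid: J = I_x + I_y = [345³/12 + 2×80×172.5²] + [345×12.67² + 2(80³/12 + 80×27.33²)] = 8443000 mm³.
Direct shear f_v = P/L_w = 289×10³ / 505 = 572.3 N/mm (vertical).
Torsion M = P·e = 289×10³ × 335 = 96815000 N·mm.
Critical point at (x, y) = (67.33, 172.5) from centroid. f_tx = M·y/J = 1978 N/mm; f_ty = M·x/J = 772 N/mm.
Resultant f_max = √[f_tx² + (f_v + f_ty)²] = √[1978² + (572.3 + 772)²] = 2392 N/mm.
Capacity per unit length: φr_n = 0.75 × 0.6 × 620 × (0.707 × 14) = 2762 N/mm.
2392 ≤ 2762 → adequate.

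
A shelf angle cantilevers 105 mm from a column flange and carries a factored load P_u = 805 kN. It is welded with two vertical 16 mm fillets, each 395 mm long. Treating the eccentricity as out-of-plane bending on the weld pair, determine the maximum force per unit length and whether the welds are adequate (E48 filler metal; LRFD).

f_max ≈ 1920 N/mm; adequate

E48XX → F_EXX = 480 MPa.
L_w = 2 × 395 = 790 mm; section modulus (unit throat) S = 2 × L²/6 = 52010 mm².
Direct shear f_v = P/L_w = 805×10³/790 = 1019 N/mm.
Moment M = P × e = 805×10³ × 105 = 84525000 N·mm; bending f_b = M/S = 1625 N/mm.
f_max = √(f_v² + f_b²) = √(1019² + 1625²) = 1918 N/mm.
φr_n = 0.75 × 0.6 × 480 × (0.707 × 16) = 2443 N/mm → adequate.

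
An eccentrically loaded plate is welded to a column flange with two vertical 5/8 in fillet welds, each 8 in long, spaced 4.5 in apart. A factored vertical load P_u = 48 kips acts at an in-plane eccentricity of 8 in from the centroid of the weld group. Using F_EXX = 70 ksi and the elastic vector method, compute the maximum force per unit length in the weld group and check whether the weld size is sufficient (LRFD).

f_max ≈ 12.3 kip/in; adequate

Total weld length L_w = 16 in. Treat welds as unit-width lines.
Polar moment about centroid: J = 2[d³/12 + d(b/2)²] = 2[8³/12 + 8×2.25²] = 166.3 in³.
Direct shear f_v = P/L_w = 48 / 16 = 3 kip/in (vertical).
Torsion M = P·e = 48 × 8 = 384 kip·in.
Critical point at (x, y) = (2.25, 4) from centroid. f_tx = M·y/J = 9.234 kip/in; f_ty = M·x/J = 5.194 kip/in.
Resultant f_max = √[f_tx² + (f_v + f_ty)²] = √[9.234² + (3 + 5.194)²] = 12.35 kip/in.
Capacity per unit length: φr_n = 0.75 × 0.6 × 70 × (0.707 × 0.625) = 13.92 kip/in.
12.35 ≤ 13.92 → adequate.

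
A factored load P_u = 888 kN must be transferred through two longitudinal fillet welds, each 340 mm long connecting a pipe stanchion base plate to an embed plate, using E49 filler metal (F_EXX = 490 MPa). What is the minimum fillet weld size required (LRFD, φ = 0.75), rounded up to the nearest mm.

Total weld length L = 680 mm.
Required throat t_e = P_u / (φ × 0.6 F_EXX × L) = 888 / (0.75 × 0.6 × 490 × 680 × 10⁻³) = 5.922 mm.
Required leg w = t_e / 0.707 = 8.377 mm → use 9 mm.

w = 9 mm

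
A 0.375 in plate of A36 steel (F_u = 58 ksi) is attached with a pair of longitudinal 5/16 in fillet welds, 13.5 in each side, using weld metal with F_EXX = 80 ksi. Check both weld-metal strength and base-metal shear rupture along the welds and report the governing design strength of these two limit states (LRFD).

φR_n ≈ 215 kip (weld metal governs)

t_e = 0.707 × 0.3125 = 0.2209 in; L = 27 in.
Weld metal: φR_n = 0.75 × 0.6 × 80 × 0.2209 × 27 = 214.8 kip.
Base metal (shear rupture): φR_n = 0.75 × 0.6 × 58 × 0.375 × 27 = 264.3 kip.
Governing: weld metal.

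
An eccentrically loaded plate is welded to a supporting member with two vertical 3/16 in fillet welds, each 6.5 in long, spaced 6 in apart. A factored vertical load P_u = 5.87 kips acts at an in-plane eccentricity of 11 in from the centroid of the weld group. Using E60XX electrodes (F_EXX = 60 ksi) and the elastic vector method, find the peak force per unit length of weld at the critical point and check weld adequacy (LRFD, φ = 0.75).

f_max ≈ 2.09 kip/in; adequate

Total weld length L_w = 13 in. Treat welds as unit-width lines.
Polar moment about centroid: J = 2[d³/12 + d(b/2)²] = 2[6.5³/12 + 6.5×3²] = 162.8 in³.
Direct shear f_v = P/L_w = 5.87 / 13 = 0.4515 kip/in (vertical).
Torsion M = P·e = 5.87 × 11 = 64.57 kip·in.
Critical point at (x, y) = (3, 3.25) from centroid. f_tx = M·y/J = 1.289 kip/in; f_ty = M·x/J = 1.19 kip/in.
Resultant f_max = √[f_tx² + (f_v + f_ty)²] = √[1.289² + (0.4515 + 1.19)²] = 2.087 kip/in.
Capacity per unit length: φr_n = 0.75 × 0.6 × 60 × (0.707 × 0.1875) = 3.579 kip/in.
2.087 ≤ 3.579 → adequate.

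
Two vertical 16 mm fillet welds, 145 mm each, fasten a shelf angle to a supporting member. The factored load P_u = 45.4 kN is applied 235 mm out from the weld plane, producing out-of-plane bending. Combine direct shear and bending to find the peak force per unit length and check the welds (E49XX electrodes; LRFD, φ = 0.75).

f_max ≈ 1530 N/mm; adequate

E49XX → F_EXX = 490 MPa.
L_w = 2 × 145 = 290 mm; section modulus (unit throat) S = 2 × L²/6 = 7008 mm².
Direct shear f_v = P/L_w = 45.4×10³/290 = 156.6 N/mm.
Moment M = P × e = 45.4×10³ × 235 = 10669000 N·mm; bending f_b = M/S = 1522 N/mm.
f_max = √(f_v² + f_b²) = √(156.6² + 1522²) = 1530 N/mm.
φr_n = 0.75 × 0.6 × 490 × (0.707 × 16) = 2494 N/mm → adequate.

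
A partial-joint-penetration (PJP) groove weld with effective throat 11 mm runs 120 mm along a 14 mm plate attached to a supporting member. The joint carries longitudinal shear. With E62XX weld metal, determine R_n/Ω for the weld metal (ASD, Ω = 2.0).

R_n/Ω ≈ 246 kN

E62XX → F_EXX = 620 MPa.
Effective throat (given) t_e = 11 mm.
A_we = 11 × 120 = 1320 mm².
F_nw = 0.6 F_EXX = 372 MPa.
R_n/Ω = (372 × 1320) / 2.0 × 10⁻³ = 245.5 kN.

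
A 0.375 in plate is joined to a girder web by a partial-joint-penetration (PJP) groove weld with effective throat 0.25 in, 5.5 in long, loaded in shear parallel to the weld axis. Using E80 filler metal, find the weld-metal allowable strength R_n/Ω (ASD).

E80XX → F_EXX = 80 ksi.
Effective throat (given) t_e = 0.25 in.
A_we = 0.25 × 5.5 = 1.375 in².
F_nw = 0.6 F_EXX = 48 ksi.
R_n/Ω = (48 × 1.375) / 2.0 = 33 kip.

R_n/Ω ≈ 33 kip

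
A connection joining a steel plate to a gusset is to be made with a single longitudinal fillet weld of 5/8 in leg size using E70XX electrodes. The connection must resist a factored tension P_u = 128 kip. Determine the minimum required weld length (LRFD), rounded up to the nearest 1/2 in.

L = 9.5 in

E70XX → F_EXX = 70 ksi.
Throat t_e = 0.707 × 0.625 = 0.4419 in.
φr_n = 0.75 × 0.6 × 70 × 0.4419 = 13.92 kip/in.
L_req = P_u / φr_n = 128 / 13.92 = 9.196 in total.
Round up → use L = 9.5 in.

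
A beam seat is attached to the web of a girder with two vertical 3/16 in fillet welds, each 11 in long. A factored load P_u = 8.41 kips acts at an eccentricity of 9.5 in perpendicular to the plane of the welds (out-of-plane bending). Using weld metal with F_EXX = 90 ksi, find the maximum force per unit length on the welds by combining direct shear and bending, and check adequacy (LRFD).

L_w = 2 × 11 = 22 in; section modulus (unit throat) S = 2 × L²/6 = 40.33 in².
Direct shear f_v = P/L_w = 8.41/22 = 0.3823 kip/in.
Moment M = P × e = 8.41 × 9.5 = 79.895 kip·in; bending f_b = M/S = 1.981 kip/in.
f_max = √(f_v² + f_b²) = √(0.3823² + 1.981²) = 2.017 kip/in.
φr_n = 0.75 × 0.6 × 90 × (0.707 × 0.1875) = 5.369 kip/in → adequate.

f_max ≈ 2.02 kip/in; adequate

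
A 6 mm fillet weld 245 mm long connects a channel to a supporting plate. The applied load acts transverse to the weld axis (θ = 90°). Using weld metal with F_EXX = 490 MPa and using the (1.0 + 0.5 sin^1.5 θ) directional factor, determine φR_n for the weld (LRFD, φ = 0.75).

φR_n ≈ 344 kN

t_e = 0.707 × 6 = 4.242 mm; A_we = 4.242 × 245 = 1039 mm².
Directional factor: 1.0 + 0.5 sin^1.5(90°) = 1.5.
F_nw = 0.6 × 490 × 1.5 = 441 MPa.
φR_n = 0.75 × 441 × 1039 × 10⁻³ = 343.7 kN.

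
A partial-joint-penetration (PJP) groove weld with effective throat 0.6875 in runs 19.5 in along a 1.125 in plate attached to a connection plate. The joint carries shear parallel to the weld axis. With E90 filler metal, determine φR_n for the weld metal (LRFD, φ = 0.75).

φR_n ≈ 543 kips

E90XX → F_EXX = 90 ksi.
Effective throat (given) t_e = 0.6875 in.
A_we = 0.6875 × 19.5 = 13.41 in².
F_nw = 0.6 F_EXX = 54 ksi.
φR_n = 0.75 × 54 × 13.41 = 543 kips.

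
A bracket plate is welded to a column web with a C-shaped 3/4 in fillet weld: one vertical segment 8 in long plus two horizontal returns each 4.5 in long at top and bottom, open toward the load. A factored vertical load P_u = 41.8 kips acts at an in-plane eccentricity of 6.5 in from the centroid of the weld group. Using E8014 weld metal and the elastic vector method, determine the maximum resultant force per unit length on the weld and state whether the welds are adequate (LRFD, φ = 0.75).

f_max ≈ 8.11 kip/in; adequate

E80XX → F_EXX = 80 ksi.
Total weld length L_w = 17 in. Treat welds as unit-width lines.
Centroid: x̄ = 2×4.5×2.25 / 17 = 1.191 in from the vertical weld.
Polar moment about centroid: J = I_x + I_y = [8³/12 + 2×4.5×4²] + [8×1.191² + 2(4.5³/12 + 4.5×1.059²)] = 223.3 in³.
Direct shear f_v = P/L_w = 41.8 / 17 = 2.459 kip/in (vertical).
Torsion M = P·e = 41.8 × 6.5 = 271.7 kip·in.
Critical point at (x, y) = (3.309, 4) from centroid. f_tx = M·y/J = 4.867 kip/in; f_ty = M·x/J = 4.026 kip/in.
Resultant f_max = √[f_tx² + (f_v + f_ty)²] = √[4.867² + (2.459 + 4.026)²] = 8.108 kip/in.
Capacity per unit length: φr_n = 0.75 × 0.6 × 80 × (0.707 × 0.75) = 19.09 kip/in.
8.108 ≤ 19.09 → adequate.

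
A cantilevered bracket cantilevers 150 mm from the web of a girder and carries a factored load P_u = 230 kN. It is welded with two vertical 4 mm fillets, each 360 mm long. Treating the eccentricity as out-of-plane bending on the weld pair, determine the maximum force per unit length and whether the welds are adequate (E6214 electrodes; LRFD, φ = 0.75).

f_max ≈ 860 N/mm; NOT adequate

E62XX → F_EXX = 620 MPa.
L_w = 2 × 360 = 720 mm; section modulus (unit throat) S = 2 × L²/6 = 43200 mm².
Direct shear f_v = P/L_w = 230×10³/720 = 319.4 N/mm.
Moment M = P × e = 230×10³ × 150 = 34500000 N·mm; bending f_b = M/S = 798.6 N/mm.
f_max = √(f_v² + f_b²) = √(319.4² + 798.6²) = 860.1 N/mm.
φr_n = 0.75 × 0.6 × 620 × (0.707 × 4) = 789 N/mm → NOT adequate.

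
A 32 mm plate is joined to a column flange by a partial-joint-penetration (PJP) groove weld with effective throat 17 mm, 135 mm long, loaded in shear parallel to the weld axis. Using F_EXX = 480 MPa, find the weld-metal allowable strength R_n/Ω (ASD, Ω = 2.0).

Effective throat (given) t_e = 17 mm.
A_we = 17 × 135 = 2295 mm².
F_nw = 0.6 F_EXX = 288 MPa.
R_n/Ω = (288 × 2295) / 2.0 × 10⁻³ = 330.5 kN.

R_n/Ω ≈ 330 kN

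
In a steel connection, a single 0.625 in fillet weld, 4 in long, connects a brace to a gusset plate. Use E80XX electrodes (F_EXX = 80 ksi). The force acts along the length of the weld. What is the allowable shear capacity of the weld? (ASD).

Effective throat t_e = 0.707 × 0.625 = 0.4419 in.
Total length L = 4 in; A_we = 0.4419 × 4 = 1.767 in².
F_nw = 0.6 F_EXX = 0.6 × 80 = 48 ksi.
R_n = 48 × 1.767 = 84.84 kips; R_n/Ω = 84.84/2.0 = 42.42 kips.

R_n/Ω ≈ 42.4 kips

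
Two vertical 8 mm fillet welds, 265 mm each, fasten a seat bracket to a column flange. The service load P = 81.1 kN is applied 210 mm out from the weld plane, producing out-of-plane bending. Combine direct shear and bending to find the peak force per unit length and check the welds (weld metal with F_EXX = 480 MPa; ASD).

L_w = 2 × 265 = 530 mm; section modulus (unit throat) S = 2 × L²/6 = 23410 mm².
Direct shear f_v = P/L_w = 81.1×10³/530 = 153 N/mm.
Moment M = P × e = 81.1×10³ × 210 = 17031000 N·mm; bending f_b = M/S = 727.6 N/mm.
f_max = √(f_v² + f_b²) = √(153² + 727.6²) = 743.5 N/mm.
r_n/Ω = (1/2.0) × 0.6 × 480 × (0.707 × 8) = 814.5 N/mm → adequate.

f_max ≈ 743 N/mm; adequate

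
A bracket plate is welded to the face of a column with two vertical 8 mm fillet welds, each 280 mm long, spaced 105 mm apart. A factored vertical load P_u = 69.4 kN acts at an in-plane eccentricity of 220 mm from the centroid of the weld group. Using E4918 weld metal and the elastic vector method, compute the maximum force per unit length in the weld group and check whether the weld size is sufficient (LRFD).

E49XX → F_EXX = 490 MPa.
Total weld length L_w = 560 mm. Treat welds as unit-width lines.
Polar moment about centroid: J = 2[d³/12 + d(b/2)²] = 2[280³/12 + 280×52.5²] = 5202000 mm³.
Direct shear f_v = P/L_w = 69.4×10³ / 560 = 123.9 N/mm (vertical).
Torsion M = P·e = 69.4×10³ × 220 = 15268000 N·mm.
Critical point at (x, y) = (52.5, 140) from centroid. f_tx = M·y/J = 410.9 N/mm; f_ty = M·x/J = 154.1 N/mm.
Resultant f_max = √[f_tx² + (f_v + f_ty)²] = √[410.9² + (123.9 + 154.1)²] = 496.1 N/mm.
Capacity per unit length: φr_n = 0.75 × 0.6 × 490 × (0.707 × 8) = 1247 N/mm.
496.1 ≤ 1247 → adequate.

f_max ≈ 496 N/mm; adequate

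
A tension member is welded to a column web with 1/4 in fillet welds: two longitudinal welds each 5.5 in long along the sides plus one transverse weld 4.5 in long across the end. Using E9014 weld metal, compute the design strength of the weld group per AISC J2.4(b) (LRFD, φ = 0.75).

φR_n ≈ 115 kips

E90XX → F_EXX = 90 ksi.
t_e = 0.707 × 0.25 = 0.1767 in.
R_nwl = 0.6 × 90 × 0.1767 × 11 = 105 kips (longitudinal, 2 welds).
R_nwt = 0.6 × 90 × 0.1767 × 4.5 = 42.95 kips (transverse, base value).
(i) R_nwl + R_nwt = 147.9 kips; (ii) 0.85 R_nwl + 1.5 R_nwt = 153.7 kips.
R_n = max = 153.7 kips [governs: (ii)]; φR_n = 115.2 kips.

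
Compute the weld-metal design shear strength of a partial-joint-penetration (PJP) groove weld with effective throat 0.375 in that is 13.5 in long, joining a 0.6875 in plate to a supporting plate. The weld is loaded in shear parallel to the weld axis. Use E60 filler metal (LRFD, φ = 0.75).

φR_n ≈ 137 kip

E60XX → F_EXX = 60 ksi.
Effective throat (given) t_e = 0.375 in.
A_we = 0.375 × 13.5 = 5.062 in².
F_nw = 0.6 F_EXX = 36 ksi.
φR_n = 0.75 × 36 × 5.062 = 136.7 kip.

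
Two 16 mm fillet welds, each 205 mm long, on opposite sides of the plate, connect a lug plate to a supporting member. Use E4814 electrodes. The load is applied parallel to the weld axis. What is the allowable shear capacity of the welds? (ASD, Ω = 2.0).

R_n/Ω ≈ 668 kN

E48XX → F_EXX = 480 MPa.
Effective throat t_e = 0.707 × 16 = 11.31 mm.
Total length L = 410 mm; A_we = 11.31 × 410 = 4638 mm².
F_nw = 0.6 F_EXX = 0.6 × 480 = 288 MPa.
R_n = 288 × 4638 × 10⁻³ = 1336 kN; R_n/Ω = 1336/2.0 = 667.9 kN.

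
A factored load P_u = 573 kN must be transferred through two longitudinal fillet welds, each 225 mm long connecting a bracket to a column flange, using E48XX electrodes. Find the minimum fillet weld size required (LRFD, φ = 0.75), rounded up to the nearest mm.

E48XX → F_EXX = 480 MPa.
Total weld length L = 450 mm.
Required throat t_e = P_u / (φ × 0.6 F_EXX × L) = 573 / (0.75 × 0.6 × 480 × 450 × 10⁻³) = 5.895 mm.
Required leg w = t_e / 0.707 = 8.338 mm → use 9 mm.

w = 9 mm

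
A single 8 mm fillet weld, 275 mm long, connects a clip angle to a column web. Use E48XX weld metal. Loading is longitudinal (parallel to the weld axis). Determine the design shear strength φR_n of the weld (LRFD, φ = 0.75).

E48XX → F_EXX = 480 MPa.
Effective throat t_e = 0.707 × 8 = 5.656 mm.
Total length L = 275 mm; A_we = 5.656 × 275 = 1555 mm².
F_nw = 0.6 F_EXX = 0.6 × 480 = 288 MPa.
φR_n = 0.75 × 288 × 1555 × 10⁻³ = 336 kN.

φR_n ≈ 336 kN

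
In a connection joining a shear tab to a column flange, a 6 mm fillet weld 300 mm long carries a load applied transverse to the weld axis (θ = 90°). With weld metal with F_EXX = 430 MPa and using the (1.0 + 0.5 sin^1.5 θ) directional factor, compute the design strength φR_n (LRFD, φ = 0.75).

φR_n ≈ 369 kN

t_e = 0.707 × 6 = 4.242 mm; A_we = 4.242 × 300 = 1273 mm².
Directional factor: 1.0 + 0.5 sin^1.5(90°) = 1.5.
F_nw = 0.6 × 430 × 1.5 = 387 MPa.
φR_n = 0.75 × 387 × 1273 × 10⁻³ = 369.4 kN.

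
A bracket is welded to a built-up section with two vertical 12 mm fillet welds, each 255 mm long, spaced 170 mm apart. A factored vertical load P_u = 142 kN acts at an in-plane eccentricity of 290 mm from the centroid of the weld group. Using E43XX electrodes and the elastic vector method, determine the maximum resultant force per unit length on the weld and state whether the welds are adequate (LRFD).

f_max ≈ 1160 N/mm; adequate

E43XX → F_EXX = 430 MPa.
Total weld length L_w = 510 mm. Treat welds as unit-width lines.
Polar moment about centroid: J = 2[d³/12 + d(b/2)²] = 2[255³/12 + 255×85²] = 6448000 mm³.
Direct shear f_v = P/L_w = 142×10³ / 510 = 278.4 N/mm (vertical).
Torsion M = P·e = 142×10³ × 290 = 41180000 N·mm.
Critical point at (x, y) = (85, 127.5) from centroid. f_tx = M·y/J = 814.2 N/mm; f_ty = M·x/J = 542.8 N/mm.
Resultant f_max = √[f_tx² + (f_v + f_ty)²] = √[814.2² + (278.4 + 542.8)²] = 1156 N/mm.
Capacity per unit length: φr_n = 0.75 × 0.6 × 430 × (0.707 × 12) = 1642 N/mm.
1156 ≤ 1642 → adequate.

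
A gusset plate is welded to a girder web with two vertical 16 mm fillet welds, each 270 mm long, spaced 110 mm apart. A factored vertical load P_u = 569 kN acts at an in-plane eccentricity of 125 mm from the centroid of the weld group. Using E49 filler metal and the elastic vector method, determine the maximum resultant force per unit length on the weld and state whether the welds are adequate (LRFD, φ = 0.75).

f_max ≈ 2690 N/mm; NOT adequate

E49XX → F_EXX = 490 MPa.
Total weld length L_w = 540 mm. Treat welds as unit-width lines.
Polar moment about centroid: J = 2[d³/12 + d(b/2)²] = 2[270³/12 + 270×55²] = 4914000 mm³.
Direct shear f_v = P/L_w = 569×10³ / 540 = 1054 N/mm (vertical).
Torsion M = P·e = 569×10³ × 125 = 71125000 N·mm.
Critical point at (x, y) = (55, 135) from centroid. f_tx = M·y/J = 1954 N/mm; f_ty = M·x/J = 796.1 N/mm.
Resultant f_max = √[f_tx² + (f_v + f_ty)²] = √[1954² + (1054 + 796.1)²] = 2691 N/mm.
Capacity per unit length: φr_n = 0.75 × 0.6 × 490 × (0.707 × 16) = 2494 N/mm.
2691 > 2494 → NOT adequate.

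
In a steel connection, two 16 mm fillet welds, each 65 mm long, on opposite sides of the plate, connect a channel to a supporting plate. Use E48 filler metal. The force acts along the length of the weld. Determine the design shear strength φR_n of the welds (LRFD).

φR_n ≈ 318 kN

E48XX → F_EXX = 480 MPa.
Effective throat t_e = 0.707 × 16 = 11.31 mm.
Total length L = 130 mm; A_we = 11.31 × 130 = 1471 mm².
F_nw = 0.6 F_EXX = 0.6 × 480 = 288 MPa.
φR_n = 0.75 × 288 × 1471 × 10⁻³ = 317.6 kN.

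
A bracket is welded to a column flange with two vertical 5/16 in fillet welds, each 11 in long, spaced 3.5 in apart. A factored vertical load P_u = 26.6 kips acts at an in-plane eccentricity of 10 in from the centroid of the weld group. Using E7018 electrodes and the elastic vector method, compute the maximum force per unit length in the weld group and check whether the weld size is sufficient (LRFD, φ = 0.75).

f_max ≈ 5.79 kip/in; adequate

E70XX → F_EXX = 70 ksi.
Total weld length L_w = 22 in. Treat welds as unit-width lines.
Polar moment about centroid: J = 2[d³/12 + d(b/2)²] = 2[11³/12 + 11×1.75²] = 289.2 in³.
Direct shear f_v = P/L_w = 26.6 / 22 = 1.209 kip/in (vertical).
Torsion M = P·e = 26.6 × 10 = 266 kip·in.
Critical point at (x, y) = (1.75, 5.5) from centroid. f_tx = M·y/J = 5.059 kip/in; f_ty = M·x/J = 1.61 kip/in.
Resultant f_max = √[f_tx² + (f_v + f_ty)²] = √[5.059² + (1.209 + 1.61)²] = 5.791 kip/in.
Capacity per unit length: φr_n = 0.75 × 0.6 × 70 × (0.707 × 0.3125) = 6.96 kip/in.
5.791 ≤ 6.96 → adequate.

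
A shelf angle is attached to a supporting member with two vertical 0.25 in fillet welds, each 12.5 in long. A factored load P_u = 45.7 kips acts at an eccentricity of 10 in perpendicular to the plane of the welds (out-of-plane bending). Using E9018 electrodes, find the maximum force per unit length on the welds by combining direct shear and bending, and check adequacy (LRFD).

f_max ≈ 8.96 kip/in; NOT adequate

E90XX → F_EXX = 90 ksi.
L_w = 2 × 12.5 = 25 in; section modulus (unit throat) S = 2 × L²/6 = 52.08 in².
Direct shear f_v = P/L_w = 45.7/25 = 1.828 kip/in.
Moment M = P × e = 45.7 × 10 = 457 kip·in; bending f_b = M/S = 8.774 kip/in.
f_max = √(f_v² + f_b²) = √(1.828² + 8.774²) = 8.963 kip/in.
φr_n = 0.75 × 0.6 × 90 × (0.707 × 0.25) = 7.158 kip/in → NOT adequate.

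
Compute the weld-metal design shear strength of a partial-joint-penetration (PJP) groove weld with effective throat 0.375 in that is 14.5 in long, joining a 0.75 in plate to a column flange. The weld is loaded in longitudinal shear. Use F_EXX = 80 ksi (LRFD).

Effective throat (given) t_e = 0.375 in.
A_we = 0.375 × 14.5 = 5.438 in².
F_nw = 0.6 F_EXX = 48 ksi.
φR_n = 0.75 × 48 × 5.438 = 195.8 kips.

φR_n ≈ 196 kips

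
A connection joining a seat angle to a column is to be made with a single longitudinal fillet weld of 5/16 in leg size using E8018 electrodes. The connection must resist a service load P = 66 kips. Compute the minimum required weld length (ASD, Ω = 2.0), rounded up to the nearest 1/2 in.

E80XX → F_EXX = 80 ksi.
Throat t_e = 0.707 × 0.3125 = 0.2209 in.
r_n/Ω = (0.6 × 80 × 0.2209) / 2.0 = 5.302 kip/in.
L_req = P / (r_n/Ω) = 66 / 5.302 = 12.45 in total.
Round up → use L = 12.5 in.

L = 12.5 in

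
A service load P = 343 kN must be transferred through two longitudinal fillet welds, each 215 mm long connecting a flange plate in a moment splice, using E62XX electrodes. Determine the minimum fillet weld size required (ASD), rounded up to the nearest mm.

w = 7 mm

E62XX → F_EXX = 620 MPa.
Total weld length L = 430 mm.
Required throat t_e = P × Ω / (0.6 F_EXX × L) = 343 × 2.0 / (0.6 × 620 × 430 × 10⁻³) = 4.289 mm.
Required leg w = t_e / 0.707 = 6.066 mm → use 7 mm.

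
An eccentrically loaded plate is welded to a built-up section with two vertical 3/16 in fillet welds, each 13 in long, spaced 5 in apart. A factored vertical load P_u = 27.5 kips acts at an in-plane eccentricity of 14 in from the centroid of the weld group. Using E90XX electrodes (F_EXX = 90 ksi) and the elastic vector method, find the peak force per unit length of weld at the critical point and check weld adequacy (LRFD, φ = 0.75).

f_max ≈ 5.54 kip/in; NOT adequate

Total weld length L_w = 26 in. Treat welds as unit-width lines.
Polar moment about centroid: J = 2[d³/12 + d(b/2)²] = 2[13³/12 + 13×2.5²] = 528.7 in³.
Direct shear f_v = P/L_w = 27.5 / 26 = 1.058 kip/in (vertical).
Torsion M = P·e = 27.5 × 14 = 385 kip·in.
Critical point at (x, y) = (2.5, 6.5) from centroid. f_tx = M·y/J = 4.734 kip/in; f_ty = M·x/J = 1.821 kip/in.
Resultant f_max = √[f_tx² + (f_v + f_ty)²] = √[4.734² + (1.058 + 1.821)²] = 5.54 kip/in.
Capacity per unit length: φr_n = 0.75 × 0.6 × 90 × (0.707 × 0.1875) = 5.369 kip/in.
5.54 > 5.369 → NOT adequate.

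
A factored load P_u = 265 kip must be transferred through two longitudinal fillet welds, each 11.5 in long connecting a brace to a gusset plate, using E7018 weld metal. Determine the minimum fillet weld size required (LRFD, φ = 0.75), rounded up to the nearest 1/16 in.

E70XX → F_EXX = 70 ksi.
Total weld length L = 23 in.
Required throat t_e = P_u / (φ × 0.6 F_EXX × L) = 265 / (0.75 × 0.6 × 70 × 23) = 0.3658 in.
Required leg w = t_e / 0.707 = 0.5174 in → use 9/16 in.

w = 9/16 in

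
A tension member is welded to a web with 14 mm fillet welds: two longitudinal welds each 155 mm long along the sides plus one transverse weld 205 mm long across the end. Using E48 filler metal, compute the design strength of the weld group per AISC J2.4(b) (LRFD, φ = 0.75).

φR_n ≈ 1220 kN

E48XX → F_EXX = 480 MPa.
t_e = 0.707 × 14 = 9.898 mm.
R_nwl = 0.6 × 480 × 9.898 × 310 × 10⁻³ = 883.7 kN (longitudinal, 2 welds).
R_nwt = 0.6 × 480 × 9.898 × 205 × 10⁻³ = 584.4 kN (transverse, base value).
(i) R_nwl + R_nwt = 1468 kN; (ii) 0.85 R_nwl + 1.5 R_nwt = 1628 kN.
R_n = max = 1628 kN [governs: (ii)]; φR_n = 1221 kN.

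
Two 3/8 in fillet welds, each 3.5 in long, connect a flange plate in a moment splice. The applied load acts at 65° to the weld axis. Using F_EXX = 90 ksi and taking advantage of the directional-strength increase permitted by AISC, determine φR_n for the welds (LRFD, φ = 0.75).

φR_n ≈ 108 kip

t_e = 0.707 × 0.375 = 0.2651 in; A_we = 0.2651 × 7 = 1.856 in².
Directional factor: 1.0 + 0.5 sin^1.5(65°) = 1.431.
F_nw = 0.6 × 90 × 1.431 = 77.3 ksi.
φR_n = 0.75 × 77.3 × 1.856 = 107.6 kip.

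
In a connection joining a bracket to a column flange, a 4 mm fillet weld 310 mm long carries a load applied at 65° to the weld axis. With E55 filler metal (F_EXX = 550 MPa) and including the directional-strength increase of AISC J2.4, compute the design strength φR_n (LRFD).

φR_n ≈ 311 kN

t_e = 0.707 × 4 = 2.828 mm; A_we = 2.828 × 310 = 876.7 mm².
Directional factor: 1.0 + 0.5 sin^1.5(65°) = 1.431.
F_nw = 0.6 × 550 × 1.431 = 472.4 MPa.
φR_n = 0.75 × 472.4 × 876.7 × 10⁻³ = 310.6 kN.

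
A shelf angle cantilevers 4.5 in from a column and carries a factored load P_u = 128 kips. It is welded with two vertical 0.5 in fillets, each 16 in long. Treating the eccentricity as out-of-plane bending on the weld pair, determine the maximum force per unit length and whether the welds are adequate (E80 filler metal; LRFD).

f_max ≈ 7.85 kip/in; adequate

E80XX → F_EXX = 80 ksi.
L_w = 2 × 16 = 32 in; section modulus (unit throat) S = 2 × L²/6 = 85.33 in².
Direct shear f_v = P/L_w = 128/32 = 4 kip/in.
Moment M = P × e = 128 × 4.5 = 576 kip·in; bending f_b = M/S = 6.75 kip/in.
f_max = √(f_v² + f_b²) = √(4² + 6.75²) = 7.846 kip/in.
φr_n = 0.75 × 0.6 × 80 × (0.707 × 0.5) = 12.73 kip/in → adequate.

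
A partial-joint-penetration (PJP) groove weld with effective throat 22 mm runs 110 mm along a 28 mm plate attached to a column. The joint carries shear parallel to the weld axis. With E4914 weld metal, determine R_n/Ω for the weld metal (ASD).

R_n/Ω ≈ 356 kN

E49XX → F_EXX = 490 MPa.
Effective throat (given) t_e = 22 mm.
A_we = 22 × 110 = 2420 mm².
F_nw = 0.6 F_EXX = 294 MPa.
R_n/Ω = (294 × 2420) / 2.0 × 10⁻³ = 355.7 kN.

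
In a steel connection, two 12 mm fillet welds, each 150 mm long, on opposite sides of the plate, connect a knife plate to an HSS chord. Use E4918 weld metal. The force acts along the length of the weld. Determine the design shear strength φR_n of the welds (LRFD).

E49XX → F_EXX = 490 MPa.
Effective throat t_e = 0.707 × 12 = 8.484 mm.
Total length L = 300 mm; A_we = 8.484 × 300 = 2545 mm².
F_nw = 0.6 F_EXX = 0.6 × 490 = 294 MPa.
φR_n = 0.75 × 294 × 2545 × 10⁻³ = 561.2 kN.

φR_n ≈ 561 kN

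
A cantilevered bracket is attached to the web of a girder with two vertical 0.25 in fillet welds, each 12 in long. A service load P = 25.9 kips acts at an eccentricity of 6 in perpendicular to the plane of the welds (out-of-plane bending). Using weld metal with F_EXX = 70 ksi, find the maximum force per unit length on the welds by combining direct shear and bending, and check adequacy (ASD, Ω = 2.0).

L_w = 2 × 12 = 24 in; section modulus (unit throat) S = 2 × L²/6 = 48 in².
Direct shear f_v = P/L_w = 25.9/24 = 1.079 kip/in.
Moment M = P × e = 25.9 × 6 = 155.4 kip·in; bending f_b = M/S = 3.237 kip/in.
f_max = √(f_v² + f_b²) = √(1.079² + 3.237²) = 3.413 kip/in.
r_n/Ω = (1/2.0) × 0.6 × 70 × (0.707 × 0.25) = 3.712 kip/in → adequate.

f_max ≈ 3.41 kip/in; adequate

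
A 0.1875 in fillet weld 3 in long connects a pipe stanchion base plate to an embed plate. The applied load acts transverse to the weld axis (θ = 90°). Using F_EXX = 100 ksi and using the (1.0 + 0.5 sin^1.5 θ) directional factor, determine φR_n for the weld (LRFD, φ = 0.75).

φR_n ≈ 26.8 kips

t_e = 0.707 × 0.1875 = 0.1326 in; A_we = 0.1326 × 3 = 0.3977 in².
Directional factor: 1.0 + 0.5 sin^1.5(90°) = 1.5.
F_nw = 0.6 × 100 × 1.5 = 90 ksi.
φR_n = 0.75 × 90 × 0.3977 = 26.84 kips.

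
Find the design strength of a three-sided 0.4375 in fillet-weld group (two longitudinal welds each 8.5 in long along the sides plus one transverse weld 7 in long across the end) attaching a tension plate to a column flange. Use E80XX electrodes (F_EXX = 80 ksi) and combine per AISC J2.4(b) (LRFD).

t_e = 0.707 × 0.4375 = 0.3093 in.
R_nwl = 0.6 × 80 × 0.3093 × 17 = 252.4 kips (longitudinal, 2 welds).
R_nwt = 0.6 × 80 × 0.3093 × 7 = 103.9 kips (transverse, base value).
(i) R_nwl + R_nwt = 356.3 kips; (ii) 0.85 R_nwl + 1.5 R_nwt = 370.4 kips.
R_n = max = 370.4 kips [governs: (ii)]; φR_n = 277.8 kips.

φR_n ≈ 278 kips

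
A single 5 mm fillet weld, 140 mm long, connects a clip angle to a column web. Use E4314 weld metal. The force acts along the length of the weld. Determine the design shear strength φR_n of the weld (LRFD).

φR_n ≈ 95.8 kN

E43XX → F_EXX = 430 MPa.
Effective throat t_e = 0.707 × 5 = 3.535 mm.
Total length L = 140 mm; A_we = 3.535 × 140 = 494.9 mm².
F_nw = 0.6 F_EXX = 0.6 × 430 = 258 MPa.
φR_n = 0.75 × 258 × 494.9 × 10⁻³ = 95.76 kN.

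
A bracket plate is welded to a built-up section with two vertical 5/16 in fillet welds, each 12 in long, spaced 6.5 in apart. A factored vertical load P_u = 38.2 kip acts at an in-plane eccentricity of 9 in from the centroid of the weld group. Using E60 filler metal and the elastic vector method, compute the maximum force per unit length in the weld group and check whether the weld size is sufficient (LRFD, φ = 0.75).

f_max ≈ 5.28 kip/in; adequate

E60XX → F_EXX = 60 ksi.
Total weld length L_w = 24 in. Treat welds as unit-width lines.
Polar moment about centroid: J = 2[d³/12 + d(b/2)²] = 2[12³/12 + 12×3.25²] = 541.5 in³.
Direct shear f_v = P/L_w = 38.2 / 24 = 1.592 kip/in (vertical).
Torsion M = P·e = 38.2 × 9 = 343.8 kip·in.
Critical point at (x, y) = (3.25, 6) from centroid. f_tx = M·y/J = 3.809 kip/in; f_ty = M·x/J = 2.063 kip/in.
Resultant f_max = √[f_tx² + (f_v + f_ty)²] = √[3.809² + (1.592 + 2.063)²] = 5.279 kip/in.
Capacity per unit length: φr_n = 0.75 × 0.6 × 60 × (0.707 × 0.3125) = 5.965 kip/in.
5.279 ≤ 5.965 → adequate.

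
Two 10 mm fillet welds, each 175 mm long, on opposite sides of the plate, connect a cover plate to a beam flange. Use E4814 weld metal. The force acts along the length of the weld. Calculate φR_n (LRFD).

φR_n ≈ 534 kN

E48XX → F_EXX = 480 MPa.
Effective throat t_e = 0.707 × 10 = 7.07 mm.
Total length L = 350 mm; A_we = 7.07 × 350 = 2474 mm².
F_nw = 0.6 F_EXX = 0.6 × 480 = 288 MPa.
φR_n = 0.75 × 288 × 2474 × 10⁻³ = 534.5 kN.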